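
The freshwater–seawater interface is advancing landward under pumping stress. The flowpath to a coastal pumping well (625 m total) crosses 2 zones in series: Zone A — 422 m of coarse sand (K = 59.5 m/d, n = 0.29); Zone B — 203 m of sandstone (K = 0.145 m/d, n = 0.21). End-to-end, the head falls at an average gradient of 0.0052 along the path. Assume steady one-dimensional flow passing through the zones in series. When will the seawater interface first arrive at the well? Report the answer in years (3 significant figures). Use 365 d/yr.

Steady 1-D flow in series ⇒ the Darcy flux q is identical in every zone and the zone head losses add (resistances L/K in series).
Σ(L/K) = 422/59.5 + 203/0.145 = 7.092 + 1400 = 1407 d
K_eq = L_total / Σ(L/K) = 625 / 1407 = 0.4442 m/d
q = K_eq · i = 0.4442 × 0.0052 = 0.002310 m/d (same in every zone)
Zone A: v = q/n = 0.002310/0.29 = 0.007965 m/d → t_A = 422/0.007965 = 52980 d
Zone B: v = q/n = 0.002310/0.21 = 0.01100 m/d → t_B = 203/0.01100 = 18460 d
Total t = 52980 + 18460 = 71440 d
   = 71440 / 365 = 196 yr

196 years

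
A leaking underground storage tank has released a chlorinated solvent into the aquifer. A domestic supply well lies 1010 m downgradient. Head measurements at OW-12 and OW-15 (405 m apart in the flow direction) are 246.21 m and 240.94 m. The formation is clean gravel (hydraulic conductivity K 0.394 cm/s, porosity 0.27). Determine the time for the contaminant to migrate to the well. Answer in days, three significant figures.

Hydraulic gradient i = (246.21 − 240.94) / 405 = 5.27 / 405 = 0.01301
K = 0.394 cm/s × 864 = 340.4 m/d
Darcy flux q = K·i = 340.4 × 0.01301 = 4.430 m/d
v = Ki/n = 340.4·0.01301/0.27 = 16.41 m/d
t = L / v = 1010 / 16.41 = 61.56 d

61.6 days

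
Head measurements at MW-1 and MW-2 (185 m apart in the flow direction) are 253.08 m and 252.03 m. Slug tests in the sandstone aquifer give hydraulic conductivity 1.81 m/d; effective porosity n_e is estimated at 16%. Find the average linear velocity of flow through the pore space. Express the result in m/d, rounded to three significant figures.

0.0642 m/d

Hydraulic gradient i = (253.08 − 252.03) / 185 = 1.05 / 185 = 0.005676
q = Ki = 1.81 × 0.005676 = 0.01027 m/d
v = Ki/n = 1.81·0.005676/0.16 = 0.06421 m/d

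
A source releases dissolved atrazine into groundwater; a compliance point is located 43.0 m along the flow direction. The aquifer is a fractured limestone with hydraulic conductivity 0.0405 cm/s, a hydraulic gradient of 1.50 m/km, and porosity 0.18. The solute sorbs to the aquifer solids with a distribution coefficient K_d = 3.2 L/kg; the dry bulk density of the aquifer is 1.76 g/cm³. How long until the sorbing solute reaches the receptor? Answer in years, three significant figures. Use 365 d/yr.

13.0 years

K = 0.0405 cm/s × 864 = 34.99 m/d
Specific discharge q = 34.99 × 0.0015 = 0.05249 m/d
v = Ki/n = 34.99·0.0015/0.18 = 0.2916 m/d
Retardation R = 1 + ρ_b·K_d/n = 1 + 1.76×3.2/0.18 = 32.29
Contaminant velocity v_c = v/R = 0.2916/32.29 = 0.009031 m/d
t = L/v_c = 43.0/0.009031 = 4761 d
   = 4761/365 = 13.0 yr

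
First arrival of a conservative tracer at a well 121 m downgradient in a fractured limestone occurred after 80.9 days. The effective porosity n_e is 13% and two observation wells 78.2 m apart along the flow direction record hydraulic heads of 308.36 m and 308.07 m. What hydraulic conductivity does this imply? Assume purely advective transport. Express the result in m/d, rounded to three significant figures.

52.4 m/d

Hydraulic gradient i = (308.36 − 308.07) / 78.2 = 0.29 / 78.2 = 0.003708
v = L / t = 121 / 80.9 = 1.496 m/d
K = v · n / i = 1.496 × 0.13 / 0.003708 = 52.4 m/d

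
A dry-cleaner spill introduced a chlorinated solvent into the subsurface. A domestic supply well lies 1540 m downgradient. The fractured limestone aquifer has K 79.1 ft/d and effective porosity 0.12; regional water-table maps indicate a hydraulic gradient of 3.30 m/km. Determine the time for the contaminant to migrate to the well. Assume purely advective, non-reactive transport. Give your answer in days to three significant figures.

2320 days

K = 79.1 ft/d × 0.3048 = 24.11 m/d
q = Ki = 24.11 × 0.0033 = 0.07956 m/d
v = Ki/n = 24.11·0.0033/0.12 = 0.6630 m/d
t = L / v = 1540 / 0.6630 = 2323 d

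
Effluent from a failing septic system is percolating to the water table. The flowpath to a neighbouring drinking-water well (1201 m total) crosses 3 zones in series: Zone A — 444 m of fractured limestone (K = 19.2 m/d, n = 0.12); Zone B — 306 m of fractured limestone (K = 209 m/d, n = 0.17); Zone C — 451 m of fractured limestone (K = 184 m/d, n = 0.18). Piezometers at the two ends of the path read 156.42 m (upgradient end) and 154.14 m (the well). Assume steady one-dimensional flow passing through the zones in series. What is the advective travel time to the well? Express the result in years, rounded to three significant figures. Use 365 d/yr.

Total head drop ΔH = 156.42 − 154.14 = 2.28 m
Continuity: the same q passes through each zone, so ΔH = q·Σ(L_j/K_j) — the zones act as resistances in series.
Σ(L/K) = 444/19.2 + 306/209 + 451/184 = 23.13 + 1.464 + 2.451 = 27.04 d
q = ΔH / Σ(L/K) = 2.28 / 27.04 = 0.08432 m/d (same in every zone)
Zone A: v = q/n = 0.08432/0.12 = 0.7027 m/d → t_A = 444/0.7027 = 631.9 d
Zone B: v = q/n = 0.08432/0.17 = 0.4960 m/d → t_B = 306/0.4960 = 616.9 d
Zone C: v = q/n = 0.08432/0.18 = 0.4684 m/d → t_C = 451/0.4684 = 962.8 d
Total t = 631.9 + 616.9 + 962.8 = 2212 d
   = 2212 / 365 = 6.06 yr

6.06 years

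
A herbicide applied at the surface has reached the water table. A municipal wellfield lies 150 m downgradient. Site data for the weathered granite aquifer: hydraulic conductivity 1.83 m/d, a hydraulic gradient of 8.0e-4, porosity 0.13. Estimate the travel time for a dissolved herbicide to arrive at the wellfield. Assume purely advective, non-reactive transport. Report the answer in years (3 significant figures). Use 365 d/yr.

36.5 years

Specific discharge q = 1.83 × 8.0e-4 = 0.001464 m/d
Average linear velocity = 0.001464 / 0.13 = 0.01126 m/d
t = L / v = 150 / 0.01126 = 13320 d
   = 13320 / 365 = 36.5 yr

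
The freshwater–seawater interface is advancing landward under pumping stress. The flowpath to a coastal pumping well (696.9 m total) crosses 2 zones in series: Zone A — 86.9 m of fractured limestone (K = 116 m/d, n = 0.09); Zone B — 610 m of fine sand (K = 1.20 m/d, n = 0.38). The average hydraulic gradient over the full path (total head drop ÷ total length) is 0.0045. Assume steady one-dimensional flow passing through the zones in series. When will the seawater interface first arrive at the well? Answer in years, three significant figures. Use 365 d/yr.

Steady 1-D flow in series ⇒ the Darcy flux q is identical in every zone and the zone head losses add (resistances L/K in series).
Σ(L/K) = 86.9/116 + 610/1.20 = 0.7491 + 508.3 = 509.1 d
K_eq = L_total / Σ(L/K) = 696.9 / 509.1 = 1.369 m/d
q = K_eq · i = 1.369 × 0.0045 = 0.006160 m/d (same in every zone)
Zone A: v = q/n = 0.006160/0.09 = 0.06845 m/d → t_A = 86.9/0.06845 = 1270 d
Zone B: v = q/n = 0.006160/0.38 = 0.01621 m/d → t_B = 610/0.01621 = 37630 d
Total t = 1270 + 37630 = 38900 d
   = 38900 / 365 = 107 yr

107 years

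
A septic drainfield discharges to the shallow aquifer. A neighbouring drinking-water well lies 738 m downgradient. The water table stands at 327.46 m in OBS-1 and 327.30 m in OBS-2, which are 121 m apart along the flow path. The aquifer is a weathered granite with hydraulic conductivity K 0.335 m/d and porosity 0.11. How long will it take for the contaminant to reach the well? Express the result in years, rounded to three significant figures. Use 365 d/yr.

Hydraulic gradient i = (327.46 − 327.30) / 121 = 0.16 / 121 = 0.001322
Specific discharge q = 0.335 × 0.001322 = 4.430e-4 m/d
v_s = q/n_e = 4.430e-4/0.11 = 0.004027 m/d
t = L / v = 738 / 0.004027 = 183300 d
   = 183300 / 365 = 502 yr

502 years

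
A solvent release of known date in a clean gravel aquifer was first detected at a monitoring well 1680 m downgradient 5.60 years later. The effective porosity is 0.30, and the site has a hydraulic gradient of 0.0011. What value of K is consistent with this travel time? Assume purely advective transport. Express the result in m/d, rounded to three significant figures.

224 m/d

t = 5.60 years = 2044 d
v = L / t = 1680 / 2044 = 0.8219 m/d
K = v · n / i = 0.8219 × 0.30 / 0.0011 = 224 m/d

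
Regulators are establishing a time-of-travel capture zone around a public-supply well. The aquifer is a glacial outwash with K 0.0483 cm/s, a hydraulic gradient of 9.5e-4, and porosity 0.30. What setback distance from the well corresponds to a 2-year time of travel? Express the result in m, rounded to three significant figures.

96.5 m

K = 0.0483 cm/s × 864 = 41.73 m/d
Darcy flux q = K·i = 41.73 × 9.5e-4 = 0.03964 m/d
v_s = q/n_e = 0.03964/0.30 = 0.1321 m/d
T = 2 yr × 365 = 730 d
L = v × T = 0.1321 × 730 = 96.47 m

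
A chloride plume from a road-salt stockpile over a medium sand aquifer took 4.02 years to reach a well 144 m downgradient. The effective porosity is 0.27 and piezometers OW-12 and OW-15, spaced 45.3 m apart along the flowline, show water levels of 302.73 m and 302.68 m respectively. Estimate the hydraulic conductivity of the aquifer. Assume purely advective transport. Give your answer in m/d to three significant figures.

24.0 m/d

Hydraulic gradient i = (302.73 − 302.68) / 45.3 = 0.05 / 45.3 = 0.001104
t = 4.02 years = 1467 d
v = L / t = 144 / 1467 = 0.09814 m/d
K = v · n / i = 0.09814 × 0.27 / 0.001104 = 24.0 m/d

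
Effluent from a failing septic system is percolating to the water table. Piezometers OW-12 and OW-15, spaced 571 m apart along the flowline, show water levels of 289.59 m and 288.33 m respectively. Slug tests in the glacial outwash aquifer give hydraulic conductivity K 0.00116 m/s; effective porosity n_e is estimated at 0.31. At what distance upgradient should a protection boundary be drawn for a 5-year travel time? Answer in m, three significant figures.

1300 m

Hydraulic gradient i = (289.59 − 288.33) / 571 = 1.26 / 571 = 0.002207
K = 0.00116 m/s × 86400 s/d = 100.2 m/d
Specific discharge q = 100.2 × 0.002207 = 0.2212 m/d
v = Ki/n = 100.2·0.002207/0.31 = 0.7134 m/d
T = 5 yr × 365 = 1825 d
L = v × T = 0.7134 × 1825 = 1302 m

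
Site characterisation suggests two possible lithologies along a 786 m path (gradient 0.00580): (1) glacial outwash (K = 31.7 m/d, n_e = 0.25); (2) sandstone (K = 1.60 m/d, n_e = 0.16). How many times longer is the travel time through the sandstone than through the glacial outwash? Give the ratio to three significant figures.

12.7

Unit 1 (glacial outwash): v = 31.7×0.0058/0.25 = 0.7354 m/d, t = 786/0.7354 = 1069 d
Unit 2 (sandstone): v = 1.60×0.0058/0.16 = 0.05800 m/d, t = 786/0.05800 = 13550 d
t(sandstone) / t(glacial outwash) = 13550/1069 = 12.7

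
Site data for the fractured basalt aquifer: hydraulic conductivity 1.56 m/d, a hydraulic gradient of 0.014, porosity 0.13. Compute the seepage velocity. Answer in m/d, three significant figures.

0.168 m/d

Specific discharge q = 1.56 × 0.014 = 0.02184 m/d
v_s = q/n_e = 0.02184/0.13 = 0.1680 m/d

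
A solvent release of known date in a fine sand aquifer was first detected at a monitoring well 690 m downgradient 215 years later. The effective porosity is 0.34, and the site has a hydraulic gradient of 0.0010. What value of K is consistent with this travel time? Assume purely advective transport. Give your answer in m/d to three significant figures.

t = 215 years = 78480 d
v = L / t = 690 / 78480 = 0.008793 m/d
K = v · n / i = 0.008793 × 0.34 / 0.0010 = 2.99 m/d

2.99 m/d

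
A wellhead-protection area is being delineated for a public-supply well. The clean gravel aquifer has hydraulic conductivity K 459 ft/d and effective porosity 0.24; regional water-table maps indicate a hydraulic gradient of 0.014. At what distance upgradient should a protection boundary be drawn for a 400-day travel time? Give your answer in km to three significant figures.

K = 459 ft/d × 0.3048 = 139.9 m/d
q = Ki = 139.9 × 0.014 = 1.959 m/d
v_s = q/n_e = 1.959/0.24 = 8.161 m/d
L = v × T = 8.161 × 400 = 3264 m
   = 3.26 km

3.26 km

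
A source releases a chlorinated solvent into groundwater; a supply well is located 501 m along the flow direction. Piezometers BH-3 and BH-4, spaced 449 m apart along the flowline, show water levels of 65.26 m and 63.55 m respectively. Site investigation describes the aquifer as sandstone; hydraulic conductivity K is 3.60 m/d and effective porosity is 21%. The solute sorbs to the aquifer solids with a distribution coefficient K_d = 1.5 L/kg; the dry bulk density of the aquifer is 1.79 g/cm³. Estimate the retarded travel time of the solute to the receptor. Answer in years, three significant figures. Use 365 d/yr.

290 years

Hydraulic gradient i = (65.26 − 63.55) / 449 = 1.71 / 449 = 0.003808
Darcy flux q = K·i = 3.60 × 0.003808 = 0.01371 m/d
Seepage velocity v = q / n = 0.01371 / 0.21 = 0.06529 m/d
Retardation R = 1 + ρ_b·K_d/n = 1 + 1.79×1.5/0.21 = 13.79
Contaminant velocity v_c = v/R = 0.06529/13.79 = 0.004736 m/d
t = L/v_c = 501/0.004736 = 105800 d
   = 105800/365 = 290 yr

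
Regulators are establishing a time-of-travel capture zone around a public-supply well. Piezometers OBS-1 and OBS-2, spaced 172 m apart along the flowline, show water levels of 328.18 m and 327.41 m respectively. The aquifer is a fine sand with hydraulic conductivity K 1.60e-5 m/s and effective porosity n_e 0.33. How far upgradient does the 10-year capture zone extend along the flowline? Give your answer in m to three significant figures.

68.5 m

Hydraulic gradient i = (328.18 − 327.41) / 172 = 0.77 / 172 = 0.004477
K = 1.60e-5 m/s × 86400 s/d = 1.382 m/d
q = Ki = 1.382 × 0.004477 = 0.006189 m/d
v = Ki/n = 1.382·0.004477/0.33 = 0.01875 m/d
T = 10 yr × 365 = 3650 d
L = v × T = 0.01875 × 3650 = 68.45 m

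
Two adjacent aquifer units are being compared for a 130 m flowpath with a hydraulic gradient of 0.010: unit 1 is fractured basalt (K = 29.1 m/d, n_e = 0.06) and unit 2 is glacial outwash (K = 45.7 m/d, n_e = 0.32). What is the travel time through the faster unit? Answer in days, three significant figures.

26.8 days

Unit 1 (fractured basalt): v = 29.1×0.010/0.06 = 4.850 m/d, t = 130/4.850 = 26.80 d
Unit 2 (glacial outwash): v = 45.7×0.010/0.32 = 1.428 m/d, t = 130/1.428 = 91.03 d
Faster unit: t = 26.8 d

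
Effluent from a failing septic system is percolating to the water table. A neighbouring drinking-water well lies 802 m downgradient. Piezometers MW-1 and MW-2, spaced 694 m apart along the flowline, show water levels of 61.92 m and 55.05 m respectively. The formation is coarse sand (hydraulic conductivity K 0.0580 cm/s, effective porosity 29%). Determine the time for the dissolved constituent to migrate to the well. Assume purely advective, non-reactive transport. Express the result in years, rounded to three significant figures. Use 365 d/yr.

1.28 years

Hydraulic gradient i = (61.92 − 55.05) / 694 = 6.87 / 694 = 0.009899
K = 0.0580 cm/s × 864 = 50.11 m/d
q = Ki = 50.11 × 0.009899 = 0.4961 m/d
Average linear velocity = 0.4961 / 0.29 = 1.711 m/d
t = L / v = 802 / 1.711 = 468.8 d
   = 468.8 / 365 = 1.28 yr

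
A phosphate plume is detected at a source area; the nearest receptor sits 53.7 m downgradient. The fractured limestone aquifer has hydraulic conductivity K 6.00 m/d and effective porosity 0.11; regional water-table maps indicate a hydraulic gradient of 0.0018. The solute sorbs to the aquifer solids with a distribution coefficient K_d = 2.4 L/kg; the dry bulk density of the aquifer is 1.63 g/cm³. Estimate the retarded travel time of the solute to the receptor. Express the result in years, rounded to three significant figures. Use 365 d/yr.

54.8 years

q = Ki = 6.00 × 0.0018 = 0.01080 m/d
Average linear velocity = 0.01080 / 0.11 = 0.09818 m/d
Retardation R = 1 + ρ_b·K_d/n = 1 + 1.63×2.4/0.11 = 36.56
Contaminant velocity v_c = v/R = 0.09818/36.56 = 0.002685 m/d
t = L/v_c = 53.7/0.002685 = 20000 d
   = 20000/365 = 54.8 yr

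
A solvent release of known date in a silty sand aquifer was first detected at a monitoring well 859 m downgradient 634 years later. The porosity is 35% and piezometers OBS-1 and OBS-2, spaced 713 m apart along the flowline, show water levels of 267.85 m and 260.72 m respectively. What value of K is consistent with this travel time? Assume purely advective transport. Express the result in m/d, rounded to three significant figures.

Hydraulic gradient i = (267.85 − 260.72) / 713 = 7.13 / 713 = 0.01000
t = 634 years = 231400 d
v = L / t = 859 / 231400 = 0.003712 m/d
K = v · n / i = 0.003712 × 0.35 / 0.01000 = 0.130 m/d

0.130 m/d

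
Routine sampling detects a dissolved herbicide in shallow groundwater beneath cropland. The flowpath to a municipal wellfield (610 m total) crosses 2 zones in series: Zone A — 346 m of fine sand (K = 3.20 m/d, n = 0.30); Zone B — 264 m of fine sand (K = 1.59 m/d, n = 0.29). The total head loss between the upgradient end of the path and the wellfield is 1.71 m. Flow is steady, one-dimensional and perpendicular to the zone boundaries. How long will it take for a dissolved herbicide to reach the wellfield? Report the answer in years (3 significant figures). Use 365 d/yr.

79.2 years

Continuity: the same q passes through each zone, so ΔH = q·Σ(L_j/K_j) — the zones act as resistances in series.
Σ(L/K) = 346/3.20 + 264/1.59 = 108.1 + 166.0 = 274.2 d
q = ΔH / Σ(L/K) = 1.71 / 274.2 = 0.006237 m/d (same in every zone)
Zone A: v = q/n = 0.006237/0.30 = 0.02079 m/d → t_A = 346/0.02079 = 16640 d
Zone B: v = q/n = 0.006237/0.29 = 0.02151 m/d → t_B = 264/0.02151 = 12270 d
Total t = 16640 + 12270 = 28920 d
   = 28920 / 365 = 79.2 yr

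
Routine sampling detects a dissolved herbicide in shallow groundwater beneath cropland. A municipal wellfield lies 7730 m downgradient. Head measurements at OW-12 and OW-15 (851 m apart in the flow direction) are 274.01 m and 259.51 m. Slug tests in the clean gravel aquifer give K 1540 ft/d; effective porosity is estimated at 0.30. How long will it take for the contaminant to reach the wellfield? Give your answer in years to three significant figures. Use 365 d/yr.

Hydraulic gradient i = (274.01 − 259.51) / 851 = 14.50 / 851 = 0.01704
K = 1540 ft/d × 0.3048 = 469.4 m/d
Specific discharge q = 469.4 × 0.01704 = 7.998 m/d
Average linear velocity = 7.998 / 0.30 = 26.66 m/d
t = L / v = 7730 / 26.66 = 290.0 d
   = 290.0 / 365 = 0.794 yr

0.794 years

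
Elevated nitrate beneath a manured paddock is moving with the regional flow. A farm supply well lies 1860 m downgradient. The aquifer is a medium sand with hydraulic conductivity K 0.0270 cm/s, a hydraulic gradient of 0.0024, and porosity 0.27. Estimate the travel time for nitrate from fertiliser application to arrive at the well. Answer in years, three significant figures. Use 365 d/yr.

K = 0.0270 cm/s × 864 = 23.33 m/d
q = Ki = 23.33 × 0.0024 = 0.05599 m/d
Average linear velocity = 0.05599 / 0.27 = 0.2074 m/d
t = L / v = 1860 / 0.2074 = 8970 d
   = 8970 / 365 = 24.6 yr

24.6 years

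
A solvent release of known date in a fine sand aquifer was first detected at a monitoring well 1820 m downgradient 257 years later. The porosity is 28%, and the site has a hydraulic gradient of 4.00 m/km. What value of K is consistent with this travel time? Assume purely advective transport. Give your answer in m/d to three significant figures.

t = 257 years = 93810 d
v = L / t = 1820 / 93810 = 0.01940 m/d
K = v · n / i = 0.01940 × 0.28 / 0.0040 = 1.36 m/d

1.36 m/d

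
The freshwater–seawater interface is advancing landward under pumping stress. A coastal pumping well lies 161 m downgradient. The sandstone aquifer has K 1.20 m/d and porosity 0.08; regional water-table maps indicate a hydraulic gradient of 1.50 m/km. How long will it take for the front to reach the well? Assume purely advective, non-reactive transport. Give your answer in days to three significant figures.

Specific discharge q = 1.20 × 0.0015 = 0.001800 m/d
Seepage velocity v = q / n = 0.001800 / 0.08 = 0.02250 m/d
t = L / v = 161 / 0.02250 = 7156 d

7160 days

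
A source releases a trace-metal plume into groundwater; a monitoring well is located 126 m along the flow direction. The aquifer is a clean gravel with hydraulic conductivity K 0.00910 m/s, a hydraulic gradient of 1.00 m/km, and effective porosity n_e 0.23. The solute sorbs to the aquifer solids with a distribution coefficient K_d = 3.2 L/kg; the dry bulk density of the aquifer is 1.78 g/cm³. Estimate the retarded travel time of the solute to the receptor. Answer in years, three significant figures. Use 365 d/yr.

K = 0.00910 m/s × 86400 s/d = 786.2 m/d
Darcy flux q = K·i = 786.2 × 0.0010 = 0.7862 m/d
v = Ki/n = 786.2·0.0010/0.23 = 3.418 m/d
Retardation R = 1 + ρ_b·K_d/n = 1 + 1.78×3.2/0.23 = 25.77
Contaminant velocity v_c = v/R = 3.418/25.77 = 0.1327 m/d
t = L/v_c = 126/0.1327 = 949.7 d
   = 949.7/365 = 2.60 yr

2.60 years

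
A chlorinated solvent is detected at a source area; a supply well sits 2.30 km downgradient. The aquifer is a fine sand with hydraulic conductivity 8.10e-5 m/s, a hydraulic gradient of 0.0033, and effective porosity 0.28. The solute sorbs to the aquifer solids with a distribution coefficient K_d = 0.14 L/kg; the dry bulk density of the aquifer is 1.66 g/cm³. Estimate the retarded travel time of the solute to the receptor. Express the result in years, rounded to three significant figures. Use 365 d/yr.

140 years

K = 8.10e-5 m/s × 86400 s/d = 6.998 m/d
Darcy flux q = K·i = 6.998 × 0.0033 = 0.02309 m/d
Seepage velocity v = q / n = 0.02309 / 0.28 = 0.08248 m/d
Retardation R = 1 + ρ_b·K_d/n = 1 + 1.66×0.14/0.28 = 1.830
Contaminant velocity v_c = v/R = 0.08248/1.830 = 0.04507 m/d
L = 2.30 km = 2300 m
t = L/v_c = 2300/0.04507 = 51030 d
   = 51030/365 = 140 yr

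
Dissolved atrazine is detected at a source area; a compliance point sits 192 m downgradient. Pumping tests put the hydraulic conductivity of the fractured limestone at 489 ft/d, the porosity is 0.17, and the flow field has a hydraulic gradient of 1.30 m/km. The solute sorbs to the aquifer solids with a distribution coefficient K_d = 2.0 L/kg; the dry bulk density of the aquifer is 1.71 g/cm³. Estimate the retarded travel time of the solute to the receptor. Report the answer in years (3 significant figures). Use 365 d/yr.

9.75 years

K = 489 ft/d × 0.3048 = 149.0 m/d
Specific discharge q = 149.0 × 0.0013 = 0.1938 m/d
v_s = q/n_e = 0.1938/0.17 = 1.140 m/d
Retardation R = 1 + ρ_b·K_d/n = 1 + 1.71×2.0/0.17 = 21.12
Contaminant velocity v_c = v/R = 1.140/21.12 = 0.05397 m/d
t = L/v_c = 192/0.05397 = 3557 d
   = 3557/365 = 9.75 yr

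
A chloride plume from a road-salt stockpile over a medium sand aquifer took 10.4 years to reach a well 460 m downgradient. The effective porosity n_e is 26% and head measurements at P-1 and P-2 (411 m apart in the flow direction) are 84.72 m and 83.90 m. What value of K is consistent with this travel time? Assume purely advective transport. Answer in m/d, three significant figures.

15.8 m/d

Hydraulic gradient i = (84.72 − 83.90) / 411 = 0.82 / 411 = 0.001995
t = 10.4 years = 3796 d
v = L / t = 460 / 3796 = 0.1212 m/d
K = v · n / i = 0.1212 × 0.26 / 0.001995 = 15.8 m/d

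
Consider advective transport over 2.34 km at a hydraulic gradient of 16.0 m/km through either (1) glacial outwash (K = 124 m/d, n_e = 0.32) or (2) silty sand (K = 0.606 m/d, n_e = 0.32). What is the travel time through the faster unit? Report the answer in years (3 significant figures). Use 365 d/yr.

Unit 1 (glacial outwash): v = 124×0.016/0.32 = 6.200 m/d, t = 2340/6.200 = 377.4 d
Unit 2 (silty sand): v = 0.606×0.016/0.32 = 0.03030 m/d, t = 2340/0.03030 = 77230 d
Faster: 377.4 d / 365 = 1.03 yr

1.03 years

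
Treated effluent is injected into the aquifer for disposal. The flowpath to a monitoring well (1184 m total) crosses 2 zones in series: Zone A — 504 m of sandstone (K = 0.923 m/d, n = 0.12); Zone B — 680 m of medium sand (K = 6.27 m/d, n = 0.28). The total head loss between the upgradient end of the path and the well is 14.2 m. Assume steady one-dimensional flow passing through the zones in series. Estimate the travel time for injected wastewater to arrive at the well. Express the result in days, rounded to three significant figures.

11600 days

Steady 1-D flow in series ⇒ the Darcy flux q is identical in every zone and the zone head losses add (resistances L/K in series).
Σ(L/K) = 504/0.923 + 680/6.27 = 546.0 + 108.5 = 654.5 d
q = ΔH / Σ(L/K) = 14.2 / 654.5 = 0.02170 m/d (same in every zone)
Zone A: v = q/n = 0.02170/0.12 = 0.1808 m/d → t_A = 504/0.1808 = 2788 d
Zone B: v = q/n = 0.02170/0.28 = 0.07749 m/d → t_B = 680/0.07749 = 8776 d
Total t = 2788 + 8776 = 11560 d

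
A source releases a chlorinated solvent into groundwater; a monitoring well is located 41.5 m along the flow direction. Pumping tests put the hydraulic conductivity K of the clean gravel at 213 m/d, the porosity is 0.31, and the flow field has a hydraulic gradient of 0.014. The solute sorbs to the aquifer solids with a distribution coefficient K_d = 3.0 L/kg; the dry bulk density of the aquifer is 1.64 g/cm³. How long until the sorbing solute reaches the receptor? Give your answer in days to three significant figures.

q = Ki = 213 × 0.014 = 2.982 m/d
v_s = q/n_e = 2.982/0.31 = 9.619 m/d
Retardation R = 1 + ρ_b·K_d/n = 1 + 1.64×3.0/0.31 = 16.87
Contaminant velocity v_c = v/R = 9.619/16.87 = 0.5702 m/d
t = L/v_c = 41.5/0.5702 = 72.79 d

72.8 days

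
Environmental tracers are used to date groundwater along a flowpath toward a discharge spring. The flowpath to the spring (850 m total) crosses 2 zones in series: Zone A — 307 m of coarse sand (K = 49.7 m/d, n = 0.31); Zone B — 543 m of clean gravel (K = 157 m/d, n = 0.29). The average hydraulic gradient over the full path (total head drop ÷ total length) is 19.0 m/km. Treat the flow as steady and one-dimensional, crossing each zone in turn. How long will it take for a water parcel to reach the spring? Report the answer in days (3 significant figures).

151 days

For zones in series the flux q is common to all zones; the equivalent conductivity is the harmonic (thickness-weighted) mean, K_eq = L_total / Σ(L_j/K_j).
Σ(L/K) = 307/49.7 + 543/157 = 6.177 + 3.459 = 9.636 d
K_eq = L_total / Σ(L/K) = 850 / 9.636 = 88.21 m/d
q = K_eq · i = 88.21 × 0.019 = 1.676 m/d (same in every zone)
Zone A: v = q/n = 1.676/0.31 = 5.407 m/d → t_A = 307/5.407 = 56.78 d
Zone B: v = q/n = 1.676/0.29 = 5.780 m/d → t_B = 543/5.780 = 93.95 d
Total t = 56.78 + 93.95 = 150.7 d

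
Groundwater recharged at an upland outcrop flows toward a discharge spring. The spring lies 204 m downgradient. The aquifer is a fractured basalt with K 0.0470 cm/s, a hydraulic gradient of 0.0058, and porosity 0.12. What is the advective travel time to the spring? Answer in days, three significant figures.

K = 0.0470 cm/s × 864 = 40.61 m/d
Darcy flux q = K·i = 40.61 × 0.0058 = 0.2355 m/d
v = Ki/n = 40.61·0.0058/0.12 = 1.963 m/d
t = L / v = 204 / 1.963 = 103.9 d

104 days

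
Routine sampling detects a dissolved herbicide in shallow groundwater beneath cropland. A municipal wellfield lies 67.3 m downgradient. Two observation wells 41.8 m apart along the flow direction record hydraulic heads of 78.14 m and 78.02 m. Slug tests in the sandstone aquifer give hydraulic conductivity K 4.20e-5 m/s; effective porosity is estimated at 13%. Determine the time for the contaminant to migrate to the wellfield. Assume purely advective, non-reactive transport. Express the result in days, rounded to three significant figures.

Hydraulic gradient i = (78.14 − 78.02) / 41.8 = 0.12 / 41.8 = 0.002871
K = 4.20e-5 m/s × 86400 s/d = 3.629 m/d
Specific discharge q = 3.629 × 0.002871 = 0.01042 m/d
Average linear velocity = 0.01042 / 0.13 = 0.08014 m/d
t = L / v = 67.3 / 0.08014 = 839.8 d

840 days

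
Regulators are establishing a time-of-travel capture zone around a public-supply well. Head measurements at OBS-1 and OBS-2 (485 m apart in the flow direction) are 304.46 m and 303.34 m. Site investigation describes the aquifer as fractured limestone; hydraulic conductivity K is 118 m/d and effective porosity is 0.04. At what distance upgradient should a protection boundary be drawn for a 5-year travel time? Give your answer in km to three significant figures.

Hydraulic gradient i = (304.46 − 303.34) / 485 = 1.12 / 485 = 0.002309
q = Ki = 118 × 0.002309 = 0.2725 m/d
v = Ki/n = 118·0.002309/0.04 = 6.812 m/d
T = 5 yr × 365 = 1825 d
L = v × T = 6.812 × 1825 = 12430 m
   = 12.4 km

12.4 km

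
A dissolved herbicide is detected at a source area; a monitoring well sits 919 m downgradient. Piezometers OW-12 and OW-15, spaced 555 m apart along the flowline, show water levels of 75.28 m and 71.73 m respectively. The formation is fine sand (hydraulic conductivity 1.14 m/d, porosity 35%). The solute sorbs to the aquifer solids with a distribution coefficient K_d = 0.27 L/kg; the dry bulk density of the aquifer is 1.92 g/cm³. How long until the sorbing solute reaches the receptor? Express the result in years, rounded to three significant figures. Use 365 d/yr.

300 years

Hydraulic gradient i = (75.28 − 71.73) / 555 = 3.55 / 555 = 0.006396
q = Ki = 1.14 × 0.006396 = 0.007292 m/d
Average linear velocity = 0.007292 / 0.35 = 0.02083 m/d
Retardation R = 1 + ρ_b·K_d/n = 1 + 1.92×0.27/0.35 = 2.481
Contaminant velocity v_c = v/R = 0.02083/2.481 = 0.008397 m/d
t = L/v_c = 919/0.008397 = 109400 d
   = 109400/365 = 300 yr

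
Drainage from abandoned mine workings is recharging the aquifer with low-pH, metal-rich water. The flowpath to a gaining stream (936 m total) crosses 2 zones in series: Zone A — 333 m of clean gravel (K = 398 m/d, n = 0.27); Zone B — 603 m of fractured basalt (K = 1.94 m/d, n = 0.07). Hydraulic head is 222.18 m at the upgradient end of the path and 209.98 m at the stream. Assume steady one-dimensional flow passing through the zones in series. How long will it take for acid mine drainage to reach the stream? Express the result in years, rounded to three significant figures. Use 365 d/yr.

9.25 years

Total head drop ΔH = 222.18 − 209.98 = 12.20 m
Steady 1-D flow in series ⇒ the Darcy flux q is identical in every zone and the zone head losses add (resistances L/K in series).
Σ(L/K) = 333/398 + 603/1.94 = 0.8367 + 310.8 = 311.7 d
q = ΔH / Σ(L/K) = 12.20 / 311.7 = 0.03915 m/d (same in every zone)
Zone A: v = q/n = 0.03915/0.27 = 0.1450 m/d → t_A = 333/0.1450 = 2297 d
Zone B: v = q/n = 0.03915/0.07 = 0.5592 m/d → t_B = 603/0.5592 = 1078 d
Total t = 2297 + 1078 = 3375 d
   = 3375 / 365 = 9.25 yr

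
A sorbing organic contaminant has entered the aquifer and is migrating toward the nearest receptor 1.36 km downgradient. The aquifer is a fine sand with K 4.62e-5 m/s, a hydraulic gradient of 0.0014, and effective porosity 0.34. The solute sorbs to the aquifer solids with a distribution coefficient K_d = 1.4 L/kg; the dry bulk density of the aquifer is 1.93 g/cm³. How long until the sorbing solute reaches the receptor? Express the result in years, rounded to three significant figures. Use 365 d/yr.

K = 4.62e-5 m/s × 86400 s/d = 3.992 m/d
Darcy flux q = K·i = 3.992 × 0.0014 = 0.005588 m/d
Average linear velocity = 0.005588 / 0.34 = 0.01644 m/d
Retardation R = 1 + ρ_b·K_d/n = 1 + 1.93×1.4/0.34 = 8.947
Contaminant velocity v_c = v/R = 0.01644/8.947 = 0.001837 m/d
L = 1.36 km = 1360 m
t = L/v_c = 1360/0.001837 = 740300 d
   = 740300/365 = 2030 yr

2030 years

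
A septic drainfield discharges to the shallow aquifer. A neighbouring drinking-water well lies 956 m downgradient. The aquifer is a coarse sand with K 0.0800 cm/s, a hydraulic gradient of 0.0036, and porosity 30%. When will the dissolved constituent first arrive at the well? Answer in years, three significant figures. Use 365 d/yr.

K = 0.0800 cm/s × 864 = 69.12 m/d
Specific discharge q = 69.12 × 0.0036 = 0.2488 m/d
Average linear velocity = 0.2488 / 0.30 = 0.8294 m/d
t = L / v = 956 / 0.8294 = 1153 d
   = 1153 / 365 = 3.16 yr

3.16 years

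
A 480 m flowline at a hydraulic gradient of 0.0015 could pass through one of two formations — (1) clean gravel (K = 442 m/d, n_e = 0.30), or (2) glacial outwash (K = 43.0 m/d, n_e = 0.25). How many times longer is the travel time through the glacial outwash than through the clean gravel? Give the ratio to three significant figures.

Unit 1 (clean gravel): v = 442×0.0015/0.30 = 2.210 m/d, t = 480/2.210 = 217.2 d
Unit 2 (glacial outwash): v = 43.0×0.0015/0.25 = 0.2580 m/d, t = 480/0.2580 = 1860 d
t(glacial outwash) / t(clean gravel) = 1860/217.2 = 8.57

8.57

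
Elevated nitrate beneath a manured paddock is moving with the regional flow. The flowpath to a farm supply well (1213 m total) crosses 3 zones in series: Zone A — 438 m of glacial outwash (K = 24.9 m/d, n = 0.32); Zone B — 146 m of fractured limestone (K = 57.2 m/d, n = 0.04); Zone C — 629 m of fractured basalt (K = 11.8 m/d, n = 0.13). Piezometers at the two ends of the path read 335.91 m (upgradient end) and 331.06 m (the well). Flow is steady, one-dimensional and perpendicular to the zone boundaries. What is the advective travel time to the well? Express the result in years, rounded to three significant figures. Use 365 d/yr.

Total head drop ΔH = 335.91 − 331.06 = 4.85 m
Steady 1-D flow in series ⇒ the Darcy flux q is identical in every zone and the zone head losses add (resistances L/K in series).
Σ(L/K) = 438/24.9 + 146/57.2 + 629/11.8 = 17.59 + 2.552 + 53.31 = 73.45 d
q = ΔH / Σ(L/K) = 4.85 / 73.45 = 0.06603 m/d (same in every zone)
Zone A: v = q/n = 0.06603/0.32 = 0.2064 m/d → t_A = 438/0.2064 = 2123 d
Zone B: v = q/n = 0.06603/0.04 = 1.651 m/d → t_B = 146/1.651 = 88.44 d
Zone C: v = q/n = 0.06603/0.13 = 0.5079 m/d → t_C = 629/0.5079 = 1238 d
Total t = 2123 + 88.44 + 1238 = 3449 d
   = 3449 / 365 = 9.45 yr

9.45 years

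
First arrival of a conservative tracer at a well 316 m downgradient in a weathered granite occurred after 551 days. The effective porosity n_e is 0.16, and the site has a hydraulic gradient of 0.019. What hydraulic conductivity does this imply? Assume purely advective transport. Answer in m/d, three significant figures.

v = L / t = 316 / 551 = 0.5735 m/d
K = v · n / i = 0.5735 × 0.16 / 0.019 = 4.83 m/d

4.83 m/d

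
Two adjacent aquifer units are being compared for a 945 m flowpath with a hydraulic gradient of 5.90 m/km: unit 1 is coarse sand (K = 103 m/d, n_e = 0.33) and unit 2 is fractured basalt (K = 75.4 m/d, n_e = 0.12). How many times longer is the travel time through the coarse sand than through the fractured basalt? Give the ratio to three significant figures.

2.01

Unit 1 (coarse sand): v = 103×0.0059/0.33 = 1.842 m/d, t = 945/1.842 = 513.2 d
Unit 2 (fractured basalt): v = 75.4×0.0059/0.12 = 3.707 m/d, t = 945/3.707 = 254.9 d
t(coarse sand) / t(fractured basalt) = 513.2/254.9 = 2.01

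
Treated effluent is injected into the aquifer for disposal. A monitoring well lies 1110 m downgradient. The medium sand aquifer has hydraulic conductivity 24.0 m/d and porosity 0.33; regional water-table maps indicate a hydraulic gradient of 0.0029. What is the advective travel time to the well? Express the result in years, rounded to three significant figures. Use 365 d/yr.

q = Ki = 24.0 × 0.0029 = 0.06960 m/d
v_s = q/n_e = 0.06960/0.33 = 0.2109 m/d
t = L / v = 1110 / 0.2109 = 5263 d
   = 5263 / 365 = 14.4 yr

14.4 years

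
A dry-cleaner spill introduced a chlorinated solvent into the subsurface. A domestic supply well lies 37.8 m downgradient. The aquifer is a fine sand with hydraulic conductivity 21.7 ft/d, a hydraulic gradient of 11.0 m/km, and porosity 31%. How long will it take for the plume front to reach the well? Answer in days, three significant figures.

161 days

K = 21.7 ft/d × 0.3048 = 6.614 m/d
Specific discharge q = 6.614 × 0.011 = 0.07276 m/d
Seepage velocity v = q / n = 0.07276 / 0.31 = 0.2347 m/d
t = L / v = 37.8 / 0.2347 = 161.1 d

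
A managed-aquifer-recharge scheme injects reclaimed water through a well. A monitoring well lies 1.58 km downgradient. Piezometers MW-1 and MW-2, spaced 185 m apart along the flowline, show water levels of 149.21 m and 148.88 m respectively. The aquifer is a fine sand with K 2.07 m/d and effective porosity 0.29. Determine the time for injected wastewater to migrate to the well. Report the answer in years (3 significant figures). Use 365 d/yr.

340 years

Hydraulic gradient i = (149.21 − 148.88) / 185 = 0.33 / 185 = 0.001784
q = Ki = 2.07 × 0.001784 = 0.003692 m/d
Average linear velocity = 0.003692 / 0.29 = 0.01273 m/d
L = 1.58 km = 1580 m
t = L / v = 1580 / 0.01273 = 124100 d
   = 124100 / 365 = 340 yr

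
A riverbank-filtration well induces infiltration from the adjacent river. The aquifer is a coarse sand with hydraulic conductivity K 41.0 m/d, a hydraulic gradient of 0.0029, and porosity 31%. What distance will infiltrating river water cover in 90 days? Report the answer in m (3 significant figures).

Specific discharge q = 41.0 × 0.0029 = 0.1189 m/d
v = Ki/n = 41.0·0.0029/0.31 = 0.3835 m/d
L = v × T = 0.3835 × 90 = 34.52 m

34.5 m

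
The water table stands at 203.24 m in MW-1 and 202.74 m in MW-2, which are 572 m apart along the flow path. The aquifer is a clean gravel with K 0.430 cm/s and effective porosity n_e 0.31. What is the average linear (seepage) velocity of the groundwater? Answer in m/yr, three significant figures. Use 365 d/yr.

Hydraulic gradient i = (203.24 − 202.74) / 572 = 0.50 / 572 = 8.741e-4
K = 0.430 cm/s × 864 = 371.5 m/d
Darcy flux q = K·i = 371.5 × 8.741e-4 = 0.3248 m/d
Seepage velocity v = q / n = 0.3248 / 0.31 = 1.048 m/d
   = 1.048 × 365 = 382 m/yr

382 m/yr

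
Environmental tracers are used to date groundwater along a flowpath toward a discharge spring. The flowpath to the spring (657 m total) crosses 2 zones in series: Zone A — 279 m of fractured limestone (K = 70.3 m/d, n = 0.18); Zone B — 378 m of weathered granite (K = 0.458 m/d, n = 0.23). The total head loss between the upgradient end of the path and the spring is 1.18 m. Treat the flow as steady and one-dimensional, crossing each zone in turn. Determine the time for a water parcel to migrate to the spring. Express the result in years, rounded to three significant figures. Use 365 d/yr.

264 years

Steady 1-D flow in series ⇒ the Darcy flux q is identical in every zone and the zone head losses add (resistances L/K in series).
Σ(L/K) = 279/70.3 + 378/0.458 = 3.969 + 825.3 = 829.3 d
q = ΔH / Σ(L/K) = 1.18 / 829.3 = 0.001423 m/d (same in every zone)
Zone A: v = q/n = 0.001423/0.18 = 0.007905 m/d → t_A = 279/0.007905 = 35290 d
Zone B: v = q/n = 0.001423/0.23 = 0.006186 m/d → t_B = 378/0.006186 = 61100 d
Total t = 35290 + 61100 = 96400 d
   = 96400 / 365 = 264 yr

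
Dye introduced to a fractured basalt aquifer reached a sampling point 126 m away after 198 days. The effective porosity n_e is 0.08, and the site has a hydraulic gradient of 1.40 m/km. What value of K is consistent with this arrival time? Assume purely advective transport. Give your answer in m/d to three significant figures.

36.4 m/d

v = L / t = 126 / 198 = 0.6364 m/d
K = v · n / i = 0.6364 × 0.08 / 0.0014 = 36.4 m/d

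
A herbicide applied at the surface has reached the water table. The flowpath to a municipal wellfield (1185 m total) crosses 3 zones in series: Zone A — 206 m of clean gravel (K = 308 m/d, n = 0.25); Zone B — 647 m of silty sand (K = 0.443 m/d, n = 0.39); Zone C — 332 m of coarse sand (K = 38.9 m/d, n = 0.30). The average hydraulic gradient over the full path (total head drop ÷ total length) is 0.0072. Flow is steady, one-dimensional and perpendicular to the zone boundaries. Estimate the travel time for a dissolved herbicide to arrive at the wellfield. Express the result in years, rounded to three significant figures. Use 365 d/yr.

190 years

Steady 1-D flow in series ⇒ the Darcy flux q is identical in every zone and the zone head losses add (resistances L/K in series).
Σ(L/K) = 206/308 + 647/0.443 + 332/38.9 = 0.6688 + 1460 + 8.535 = 1470 d
K_eq = L_total / Σ(L/K) = 1185 / 1470 = 0.8063 m/d
q = K_eq · i = 0.8063 × 0.0072 = 0.005805 m/d (same in every zone)
Zone A: v = q/n = 0.005805/0.25 = 0.02322 m/d → t_A = 206/0.02322 = 8871 d
Zone B: v = q/n = 0.005805/0.39 = 0.01489 m/d → t_B = 647/0.01489 = 43470 d
Zone C: v = q/n = 0.005805/0.30 = 0.01935 m/d → t_C = 332/0.01935 = 17160 d
Total t = 8871 + 43470 + 17160 = 69490 d
   = 69490 / 365 = 190 yr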